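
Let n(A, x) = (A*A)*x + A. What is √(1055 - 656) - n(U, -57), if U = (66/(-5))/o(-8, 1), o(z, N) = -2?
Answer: 61908/25 + √399 ≈ 2496.3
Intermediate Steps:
U = 33/5 (U = (66/(-5))/(-2) = (66*(-⅕))*(-½) = -66/5*(-½) = 33/5 ≈ 6.6000)
n(A, x) = A + x*A² (n(A, x) = A²*x + A = x*A² + A = A + x*A²)
√(1055 - 656) - n(U, -57) = √(1055 - 656) - 33*(1 + (33/5)*(-57))/5 = √399 - 33*(1 - 1881/5)/5 = √399 - 33*(-1876)/(5*5) = √399 - 1*(-61908/25) = √399 + 61908/25 = 61908/25 + √399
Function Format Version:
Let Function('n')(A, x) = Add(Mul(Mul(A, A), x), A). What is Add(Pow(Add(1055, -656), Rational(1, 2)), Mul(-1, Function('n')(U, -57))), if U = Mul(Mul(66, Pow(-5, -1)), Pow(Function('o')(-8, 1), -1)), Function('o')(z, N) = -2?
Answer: Add(Rational(61908, 25), Pow(399, Rational(1, 2))) ≈ 2496.3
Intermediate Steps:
U = Rational(33, 5) (U = Mul(Mul(66, Pow(-5, -1)), Pow(-2, -1)) = Mul(Mul(66, Rational(-1, 5)), Rational(-1, 2)) = Mul(Rational(-66, 5), Rational(-1, 2)) = Rational(33, 5) ≈ 6.6000)
Function('n')(A, x) = Add(A, Mul(x, Pow(A, 2))) (Function('n')(A, x) = Add(Mul(Pow(A, 2), x), A) = Add(Mul(x, Pow(A, 2)), A) = Add(A, Mul(x, Pow(A, 2))))
Add(Pow(Add(1055, -656), Rational(1, 2)), Mul(-1, Function('n')(U, -57))) = Add(Pow(Add(1055, -656), Rational(1, 2)), Mul(-1, Mul(Rational(33, 5), Add(1, Mul(Rational(33, 5), -57))))) = Add(Pow(399, Rational(1, 2)), Mul(-1, Mul(Rational(33, 5), Add(1, Rational(-1881, 5))))) = Add(Pow(399, Rational(1, 2)), Mul(-1, Mul(Rational(33, 5), Rational(-1876, 5)))) = Add(Pow(399, Rational(1, 2)), Mul(-1, Rational(-61908, 25))) = Add(Pow(399, Rational(1, 2)), Rational(61908, 25)) = Add(Rational(61908, 25), Pow(399, Rational(1, 2)))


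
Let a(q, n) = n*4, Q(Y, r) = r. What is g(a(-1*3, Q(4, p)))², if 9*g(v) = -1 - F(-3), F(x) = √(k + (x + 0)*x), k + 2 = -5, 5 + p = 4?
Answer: (1 + √2)²/81 ≈ 0.071956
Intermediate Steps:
p = -1 (p = -5 + 4 = -1)
k = -7 (k = -2 - 5 = -7)
F(x) = √(-7 + x²) (F(x) = √(-7 + (x + 0)*x) = √(-7 + x*x) = √(-7 + x²))
a(q, n) = 4*n
g(v) = -⅑ - √2/9 (g(v) = (-1 - √(-7 + (-3)²))/9 = (-1 - √(-7 + 9))/9 = (-1 - √2)/9 = -⅑ - √2/9)
g(a(-1*3, Q(4, p)))² = (-⅑ - √2/9)²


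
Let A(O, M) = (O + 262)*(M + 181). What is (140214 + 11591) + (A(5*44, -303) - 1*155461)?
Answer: -62460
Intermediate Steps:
A(O, M) = (181 + M)*(262 + O) (A(O, M) = (262 + O)*(181 + M) = (181 + M)*(262 + O))
(140214 + 11591) + (A(5*44, -303) - 1*155461) = (140214 + 11591) + ((47422 + 181*(5*44) + 262*(-303) - 1515*44) - 1*155461) = 151805 + ((47422 + 181*220 - 79386 - 303*220) - 155461) = 151805 + ((47422 + 39820 - 79386 - 66660) - 155461) = 151805 + (-58804 - 155461) = 151805 - 214265 = -62460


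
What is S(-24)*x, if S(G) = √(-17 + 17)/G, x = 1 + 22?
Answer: 0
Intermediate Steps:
x = 23
S(G) = 0 (S(G) = √0/G = 0/G = 0)
S(-24)*x = 0*23 = 0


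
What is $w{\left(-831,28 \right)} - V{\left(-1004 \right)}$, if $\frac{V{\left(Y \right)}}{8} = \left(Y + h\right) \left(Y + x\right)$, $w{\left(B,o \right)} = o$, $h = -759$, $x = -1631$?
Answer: $-37164012$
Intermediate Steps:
$V{\left(Y \right)} = 8 \left(-1631 + Y\right) \left(-759 + Y\right)$ ($V{\left(Y \right)} = 8 \left(Y - 759\right) \left(Y - 1631\right) = 8 \left(-759 + Y\right) \left(-1631 + Y\right) = 8 \left(-1631 + Y\right) \left(-759 + Y\right)$)
$w{\left(-831,28 \right)} - V{\left(-1004 \right)} = 28 - \left(9903432 - -19196480 + 8 \left(-1004\right)^{2}\right) = 28 - \left(9903432 + 19196480 + 8 \cdot 1008016\right) = 28 - \left(9903432 + 19196480 + 8064128\right) = 28 - 37164040 = -37164012$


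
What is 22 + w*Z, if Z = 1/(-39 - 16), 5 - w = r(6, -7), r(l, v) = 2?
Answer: 1207/55 ≈ 21.945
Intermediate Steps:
w = 3 (w = 5 - 1*2 = 5 - 2 = 3)
Z = -1/55 (Z = 1/(-55) = -1/55 ≈ -0.018182)
22 + w*Z = 22 + 3*(-1/55) = 22 - 3/55 = 1207/55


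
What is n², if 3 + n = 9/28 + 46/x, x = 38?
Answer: 609961/283024 ≈ 2.1552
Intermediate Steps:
n = -781/532 (n = -3 + (9/28 + 46/38) = -3 + (9*(1/28) + 46*(1/38)) = -3 + (9/28 + 23/19) = -3 + 815/532 = -781/532 ≈ -1.4680)
n² = (-781/532)² = 609961/283024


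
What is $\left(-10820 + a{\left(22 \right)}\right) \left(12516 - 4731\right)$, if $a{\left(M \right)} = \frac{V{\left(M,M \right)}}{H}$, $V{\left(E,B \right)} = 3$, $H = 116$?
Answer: $- \frac{9771085845}{116} \approx -8.4233 \cdot 10^{7}$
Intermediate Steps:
$a{\left(M \right)} = \frac{3}{116}$
$\left(-10820 + a{\left(22 \right)}\right) \left(12516 - 4731\right) = \left(-10820 + \frac{3}{116}\right) \left(12516 - 4731\right) = - \frac{1255117 \left(12516 - 4731\right)}{116} = \left(- \frac{1255117}{116}\right) 7785 = - \frac{9771085845}{116}$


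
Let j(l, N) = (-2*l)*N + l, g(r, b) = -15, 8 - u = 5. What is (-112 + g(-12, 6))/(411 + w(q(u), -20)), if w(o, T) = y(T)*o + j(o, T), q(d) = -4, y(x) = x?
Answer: -127/327 ≈ -0.38838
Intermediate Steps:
u = 3 (u = 8 - 1*5 = 8 - 5 = 3)
j(l, N) = l - 2*N*l (j(l, N) = -2*N*l + l = l - 2*N*l)
w(o, T) = T*o + o*(1 - 2*T)
(-112 + g(-12, 6))/(411 + w(q(u), -20)) = (-112 - 15)/(411 - 4*(1 - 1*(-20))) = -127/(411 - 4*(1 + 20)) = -127/(411 - 4*21) = -127/(411 - 84) = -127/327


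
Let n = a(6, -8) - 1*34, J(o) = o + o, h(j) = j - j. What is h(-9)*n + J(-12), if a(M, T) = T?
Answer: -24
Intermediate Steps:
h(j) = 0
J(o) = 2*o
n = -42 (n = -8 - 1*34 = -8 - 34 = -42)
h(-9)*n + J(-12) = 0*(-42) + 2*(-12) = 0 - 24 = -24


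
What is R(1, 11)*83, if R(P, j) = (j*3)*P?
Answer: 2739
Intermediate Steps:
R(P, j) = 3*P*j (R(P, j) = (3*j)*P = 3*P*j)
R(1, 11)*83 = (3*1*11)*83 = 33*83 = 2739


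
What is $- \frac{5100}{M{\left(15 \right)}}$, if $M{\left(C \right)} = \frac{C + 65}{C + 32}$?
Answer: $- \frac{11985}{4} \approx -2996.3$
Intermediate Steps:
$M{\left(C \right)} = \frac{65 + C}{32 + C}$
$- \frac{5100}{M{\left(15 \right)}} = - \frac{5100}{\frac{1}{32 + 15} \left(65 + 15\right)} = - \frac{5100}{\frac{1}{47} \cdot 80} = - \frac{5100}{\frac{80}{47}} = \left(-5100\right) \frac{47}{80} = - \frac{11985}{4}$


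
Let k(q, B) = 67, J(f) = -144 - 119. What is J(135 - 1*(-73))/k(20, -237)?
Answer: -263/67 ≈ -3.9254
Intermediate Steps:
J(f) = -263
J(135 - 1*(-73))/k(20, -237) = -263/67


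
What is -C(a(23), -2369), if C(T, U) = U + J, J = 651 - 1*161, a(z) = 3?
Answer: 1879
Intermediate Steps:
J = 490 (J = 651 - 161 = 490)
C(T, U) = 490 + U (C(T, U) = U + 490 = 490 + U)
-C(a(23), -2369) = -(490 - 2369) = -1*(-1879) = 1879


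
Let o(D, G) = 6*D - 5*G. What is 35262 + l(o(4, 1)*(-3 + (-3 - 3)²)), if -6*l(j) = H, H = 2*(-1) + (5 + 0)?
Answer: 70523/2 ≈ 35262.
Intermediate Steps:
o(D, G) = -5*G + 6*D
H = 3 (H = -2 + 5 = 3)
l(j) = -½ (l(j) = -⅙*3 = -½)
35262 + l(o(4, 1)*(-3 + (-3 - 3)²)) = 35262 - ½ = 70523/2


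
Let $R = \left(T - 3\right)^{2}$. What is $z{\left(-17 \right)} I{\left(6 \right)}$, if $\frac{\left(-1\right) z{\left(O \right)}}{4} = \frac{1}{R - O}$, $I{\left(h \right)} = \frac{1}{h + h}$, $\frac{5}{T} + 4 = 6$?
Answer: $- \frac{4}{207} \approx -0.019324$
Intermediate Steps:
$T = \frac{5}{2}$ ($T = \frac{5}{-4 + 6} = \frac{5}{2} \approx 2.5$)
$I{\left(h \right)} = \frac{1}{2 h}$
$R = \frac{1}{4}$ ($R = \left(\frac{5}{2} - 3\right)^{2} = \left(- \frac{1}{2}\right)^{2} = \frac{1}{4} \approx 0.25$)
$z{\left(O \right)} = - \frac{4}{\frac{1}{4} - O}$
$z{\left(-17 \right)} I{\left(6 \right)} = \frac{16}{-1 + 4 \left(-17\right)} \frac{1}{2 \cdot 6} = \frac{16}{-1 - 68} \cdot \frac{1}{2} \cdot \frac{1}{6} = \frac{16}{-69} \cdot \frac{1}{12} = 16 \left(- \frac{1}{69}\right) \frac{1}{12} = \left(- \frac{16}{69}\right) \frac{1}{12} = - \frac{4}{207}$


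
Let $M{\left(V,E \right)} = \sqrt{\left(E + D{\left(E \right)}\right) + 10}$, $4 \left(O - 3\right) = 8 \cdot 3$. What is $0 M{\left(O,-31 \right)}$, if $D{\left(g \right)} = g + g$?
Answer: $0$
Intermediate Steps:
$D{\left(g \right)} = 2 g$
$O = 9$ ($O = 3 + \frac{8 \cdot 3}{4} = 3 + \frac{1}{4} \cdot 24 = 3 + 6 = 9$)
$M{\left(V,E \right)} = \sqrt{10 + 3 E}$ ($M{\left(V,E \right)} = \sqrt{\left(E + 2 E\right) + 10} = \sqrt{3 E + 10} = \sqrt{10 + 3 E}$)
$0 M{\left(O,-31 \right)} = 0 \sqrt{10 + 3 \left(-31\right)} = 0 \sqrt{10 - 93} = 0 \sqrt{-83} = 0 i \sqrt{83} = 0$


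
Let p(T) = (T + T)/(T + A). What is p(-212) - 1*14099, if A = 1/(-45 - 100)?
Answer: -433355879/30741 ≈ -14097.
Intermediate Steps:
A = -1/145 (A = 1/(-145) = -1/145 ≈ -0.0068966)
p(T) = 2*T/(-1/145 + T) (p(T) = (T + T)/(T - 1/145) = (2*T)/(-1/145 + T) = 2*T/(-1/145 + T))
p(-212) - 1*14099 = 290*(-212)/(-1 + 145*(-212)) - 1*14099 = 290*(-212)/(-1 - 30740) - 14099 = 290*(-212)/(-30741) - 14099 = 290*(-212)*(-1/30741) - 14099 = 61480/30741 - 14099 = -433355879/30741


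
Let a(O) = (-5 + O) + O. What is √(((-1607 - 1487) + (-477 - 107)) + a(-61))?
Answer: I*√3805 ≈ 61.685*I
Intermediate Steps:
a(O) = -5 + 2*O
√(((-1607 - 1487) + (-477 - 107)) + a(-61)) = √(((-1607 - 1487) + (-477 - 107)) + (-5 + 2*(-61))) = √((-3094 - 584) + (-5 - 122)) = √(-3678 - 127) = √(-3805) = I*√3805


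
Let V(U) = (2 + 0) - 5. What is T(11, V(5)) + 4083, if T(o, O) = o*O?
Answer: 4050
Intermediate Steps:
V(U) = -3 (V(U) = 2 - 5 = -3)
T(o, O) = O*o
T(11, V(5)) + 4083 = -3*11 + 4083 = -33 + 4083 = 4050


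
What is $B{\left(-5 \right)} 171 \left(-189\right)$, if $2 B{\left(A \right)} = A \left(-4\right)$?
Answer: $-323190$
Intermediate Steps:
$B{\left(A \right)} = - 2 A$ ($B{\left(A \right)} = \frac{A \left(-4\right)}{2} = \frac{\left(-4\right) A}{2} = - 2 A$)
$B{\left(-5 \right)} 171 \left(-189\right) = \left(-2\right) \left(-5\right) 171 \left(-189\right) = 10 \cdot 171 \left(-189\right) = 1710 \left(-189\right) = -323190$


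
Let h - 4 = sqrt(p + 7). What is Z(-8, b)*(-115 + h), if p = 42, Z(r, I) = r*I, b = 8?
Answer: 6656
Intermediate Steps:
Z(r, I) = I*r
h = 11 (h = 4 + sqrt(42 + 7) = 4 + sqrt(49) = 4 + 7 = 11)
Z(-8, b)*(-115 + h) = (8*(-8))*(-115 + 11) = -64*(-104) = 6656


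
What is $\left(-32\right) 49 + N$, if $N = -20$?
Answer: $-1588$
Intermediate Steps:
$\left(-32\right) 49 + N = \left(-32\right) 49 - 20 = -1568 - 20 = -1588$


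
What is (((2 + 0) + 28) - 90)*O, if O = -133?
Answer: 7980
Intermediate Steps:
(((2 + 0) + 28) - 90)*O = (((2 + 0) + 28) - 90)*(-133) = ((2 + 28) - 90)*(-133) = (30 - 90)*(-133) = -60*(-133) = 7980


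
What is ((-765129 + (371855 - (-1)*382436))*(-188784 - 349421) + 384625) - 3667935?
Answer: 5829782480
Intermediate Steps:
((-765129 + (371855 - (-1)*382436))*(-188784 - 349421) + 384625) - 3667935 = ((-765129 + (371855 - 1*(-382436)))*(-538205) + 384625) - 3667935 = ((-765129 + (371855 + 382436))*(-538205) + 384625) - 3667935 = ((-765129 + 754291)*(-538205) + 384625) - 3667935 = (-10838*(-538205) + 384625) - 3667935 = (5833065790 + 384625) - 3667935 = 5833450415 - 3667935 = 5829782480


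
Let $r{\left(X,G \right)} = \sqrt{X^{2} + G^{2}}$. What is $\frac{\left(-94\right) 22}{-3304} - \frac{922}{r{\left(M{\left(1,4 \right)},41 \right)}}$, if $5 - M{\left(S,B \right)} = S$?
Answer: $\frac{517}{826} - \frac{922 \sqrt{1697}}{1697} \approx -21.756$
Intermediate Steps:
$M{\left(S,B \right)} = 5 - S$
$r{\left(X,G \right)} = \sqrt{G^{2} + X^{2}}$
$\frac{\left(-94\right) 22}{-3304} - \frac{922}{r{\left(M{\left(1,4 \right)},41 \right)}} = \frac{\left(-94\right) 22}{-3304} - \frac{922}{\sqrt{41^{2} + \left(5 - 1\right)^{2}}} = \left(-2068\right) \left(- \frac{1}{3304}\right) - \frac{922}{\sqrt{1681 + \left(5 - 1\right)^{2}}} = \frac{517}{826} - \frac{922}{\sqrt{1681 + 4^{2}}} = \frac{517}{826} - \frac{922}{\sqrt{1681 + 16}} = \frac{517}{826} - \frac{922}{\sqrt{1697}} = \frac{517}{826} - 922 \frac{\sqrt{1697}}{1697} = \frac{517}{826} - \frac{922 \sqrt{1697}}{1697}$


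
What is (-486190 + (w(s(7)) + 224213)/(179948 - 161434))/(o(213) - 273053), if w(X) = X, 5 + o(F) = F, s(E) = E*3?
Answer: 4500548713/2525726165 ≈ 1.7819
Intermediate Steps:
s(E) = 3*E
o(F) = -5 + F
(-486190 + (w(s(7)) + 224213)/(179948 - 161434))/(o(213) - 273053) = (-486190 + (3*7 + 224213)/(179948 - 161434))/((-5 + 213) - 273053) = (-486190 + (21 + 224213)/18514)/(208 - 273053) = (-486190 + 224234*(1/18514))/(-272845) = (-486190 + 112117/9257)*(-1/272845) = -4500548713/9257*(-1/272845) = 4500548713/2525726165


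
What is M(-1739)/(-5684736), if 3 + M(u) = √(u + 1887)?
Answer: 1/1894912 - √37/2842368 ≈ -1.6123e-6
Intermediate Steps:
M(u) = -3 + √(1887 + u) (M(u) = -3 + √(u + 1887) = -3 + √(1887 + u))
M(-1739)/(-5684736) = (-3 + √(1887 - 1739))/(-5684736) = (-3 + √148)*(-1/5684736) = (-3 + 2*√37)*(-1/5684736) = 1/1894912 - √37/2842368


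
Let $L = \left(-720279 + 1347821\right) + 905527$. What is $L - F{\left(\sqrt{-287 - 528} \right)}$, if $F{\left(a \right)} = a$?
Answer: $1533069 - i \sqrt{815} \approx 1.5331 \cdot 10^{6} - 28.548 i$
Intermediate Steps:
$L = 1533069$ ($L = 627542 + 905527 = 1533069$)
$L - F{\left(\sqrt{-287 - 528} \right)} = 1533069 - \sqrt{-287 - 528} = 1533069 - \sqrt{-815} = 1533069 - i \sqrt{815}$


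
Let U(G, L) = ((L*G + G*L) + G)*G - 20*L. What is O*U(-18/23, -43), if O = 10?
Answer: 4274000/529 ≈ 8079.4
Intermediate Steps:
U(G, L) = -20*L + G*(G + 2*G*L) (U(G, L) = ((G*L + G*L) + G)*G - 20*L = (2*G*L + G)*G - 20*L = (G + 2*G*L)*G - 20*L = G*(G + 2*G*L) - 20*L = -20*L + G*(G + 2*G*L))
O*U(-18/23, -43) = 10*((-18/23)**2 - 20*(-43) + 2*(-43)*(-18/23)**2) = 10*((-18*1/23)**2 + 860 + 2*(-43)*(-18*1/23)**2) = 10*((-18/23)**2 + 860 + 2*(-43)*(-18/23)**2) = 10*(324/529 + 860 + 2*(-43)*(324/529)) = 10*(324/529 + 860 - 27864/529) = 10*(427400/529) = 4274000/529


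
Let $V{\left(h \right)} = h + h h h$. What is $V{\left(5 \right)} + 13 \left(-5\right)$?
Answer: $65$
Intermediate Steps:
$V{\left(h \right)} = h + h^{3}$ ($V{\left(h \right)} = h + h^{2} h = h + h^{3}$)
$V{\left(5 \right)} + 13 \left(-5\right) = \left(5 + 5^{3}\right) + 13 \left(-5\right) = \left(5 + 125\right) - 65 = 130 - 65 = 65$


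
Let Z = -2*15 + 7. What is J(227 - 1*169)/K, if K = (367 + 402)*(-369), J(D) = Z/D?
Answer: 23/16458138 ≈ 1.3975e-6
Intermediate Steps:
Z = -23 (Z = -30 + 7 = -23)
J(D) = -23/D
K = -283761 (K = 769*(-369) = -283761)
J(227 - 1*169)/K = -23/(227 - 1*169)/(-283761) = -23/(227 - 169)*(-1/283761) = -23/58*(-1/283761) = 23/16458138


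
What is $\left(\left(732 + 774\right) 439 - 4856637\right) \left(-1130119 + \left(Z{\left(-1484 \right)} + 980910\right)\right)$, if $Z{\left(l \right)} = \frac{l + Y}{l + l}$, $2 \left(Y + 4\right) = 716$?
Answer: $\frac{928991731317273}{1484} \approx 6.2601 \cdot 10^{11}$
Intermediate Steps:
$Y = 354$ ($Y = -4 + \frac{1}{2} \cdot 716 = -4 + 358 = 354$)
$Z{\left(l \right)} = \frac{354 + l}{2 l}$ ($Z{\left(l \right)} = \frac{l + 354}{l + l} = \frac{354 + l}{2 l}$)
$\left(\left(732 + 774\right) 439 - 4856637\right) \left(-1130119 + \left(Z{\left(-1484 \right)} + 980910\right)\right) = \left(\left(732 + 774\right) 439 - 4856637\right) \left(-1130119 + \left(\frac{354 - 1484}{2 \left(-1484\right)} + 980910\right)\right) = \left(1506 \cdot 439 - 4856637\right) \left(-1130119 + \left(\frac{1}{2} \left(- \frac{1}{1484}\right) \left(-1130\right) + 980910\right)\right) = \left(661134 - 4856637\right) \left(-1130119 + \left(\frac{565}{1484} + 980910\right)\right) = - 4195503 \left(-1130119 + \frac{1455671005}{1484}\right) = \left(-4195503\right) \left(- \frac{221425591}{1484}\right) = \frac{928991731317273}{1484}$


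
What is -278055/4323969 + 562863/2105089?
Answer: 4191545672/20640225801 ≈ 0.20308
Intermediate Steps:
-278055/4323969 + 562863/2105089 = -278055*1/4323969 + 562863*(1/2105089) = -30895/480441 + 11487/42961 = 4191545672/20640225801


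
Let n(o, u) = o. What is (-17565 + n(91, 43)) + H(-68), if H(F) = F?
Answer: -17542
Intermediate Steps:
(-17565 + n(91, 43)) + H(-68) = (-17565 + 91) - 68 = -17474 - 68 = -17542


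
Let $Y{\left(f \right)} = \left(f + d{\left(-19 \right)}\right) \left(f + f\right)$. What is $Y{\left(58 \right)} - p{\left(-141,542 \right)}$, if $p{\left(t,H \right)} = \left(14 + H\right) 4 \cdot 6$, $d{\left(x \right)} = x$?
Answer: $-8820$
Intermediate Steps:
$p{\left(t,H \right)} = 336 + 24 H$ ($p{\left(t,H \right)} = \left(14 + H\right) 24 = 336 + 24 H$)
$Y{\left(f \right)} = 2 f \left(-19 + f\right)$ ($Y{\left(f \right)} = \left(f - 19\right) \left(f + f\right) = \left(-19 + f\right) 2 f = 2 f \left(-19 + f\right)$)
$Y{\left(58 \right)} - p{\left(-141,542 \right)} = 2 \cdot 58 \left(-19 + 58\right) - \left(336 + 24 \cdot 542\right) = 2 \cdot 58 \cdot 39 - \left(336 + 13008\right) = 4524 - 13344 = -8820$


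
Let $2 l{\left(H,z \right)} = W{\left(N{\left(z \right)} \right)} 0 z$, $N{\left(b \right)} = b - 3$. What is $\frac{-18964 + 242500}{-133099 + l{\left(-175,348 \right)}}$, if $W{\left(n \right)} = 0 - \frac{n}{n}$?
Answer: $- \frac{223536}{133099} \approx -1.6795$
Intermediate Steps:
$N{\left(b \right)} = -3 + b$
$W{\left(n \right)} = -1$ ($W{\left(n \right)} = 0 - 1 = -1$)
$l{\left(H,z \right)} = 0$ ($l{\left(H,z \right)} = \frac{\left(-1\right) 0 z}{2} = \frac{0 z}{2} = \frac{1}{2} \cdot 0 = 0$)
$\frac{-18964 + 242500}{-133099 + l{\left(-175,348 \right)}} = \frac{-18964 + 242500}{-133099 + 0} = \frac{223536}{-133099} = 223536 \left(- \frac{1}{133099}\right) = - \frac{223536}{133099}$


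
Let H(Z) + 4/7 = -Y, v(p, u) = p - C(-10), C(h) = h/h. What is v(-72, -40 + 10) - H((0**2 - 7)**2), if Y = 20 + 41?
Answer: -80/7 ≈ -11.429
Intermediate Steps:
C(h) = 1
Y = 61
v(p, u) = -1 + p (v(p, u) = p - 1*1 = p - 1 = -1 + p)
H(Z) = -431/7 (H(Z) = -4/7 - 1*61 = -4/7 - 61 = -431/7)
v(-72, -40 + 10) - H((0**2 - 7)**2) = (-1 - 72) - 1*(-431/7) = -73 + 431/7 = -80/7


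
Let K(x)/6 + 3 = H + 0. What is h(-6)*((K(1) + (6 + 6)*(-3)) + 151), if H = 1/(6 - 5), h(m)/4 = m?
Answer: -2472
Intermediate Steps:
h(m) = 4*m
H = 1 (H = 1/1 = 1)
K(x) = -12 (K(x) = -18 + 6*(1 + 0) = -18 + 6*1 = -18 + 6 = -12)
h(-6)*((K(1) + (6 + 6)*(-3)) + 151) = (4*(-6))*((-12 + (6 + 6)*(-3)) + 151) = -24*((-12 + 12*(-3)) + 151) = -24*((-12 - 36) + 151) = -24*(-48 + 151) = -24*103 = -2472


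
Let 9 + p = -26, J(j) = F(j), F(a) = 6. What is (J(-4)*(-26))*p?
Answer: 5460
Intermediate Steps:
J(j) = 6
p = -35 (p = -9 - 26 = -35)
(J(-4)*(-26))*p = (6*(-26))*(-35) = -156*(-35) = 5460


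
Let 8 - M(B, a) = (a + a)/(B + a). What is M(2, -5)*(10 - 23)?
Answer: -182/3 ≈ -60.667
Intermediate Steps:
M(B, a) = 8 - 2*a/(B + a) (M(B, a) = 8 - (a + a)/(B + a) = 8 - 2*a/(B + a))
M(2, -5)*(10 - 23) = (2*(3*(-5) + 4*2)/(2 - 5))*(10 - 23) = (2*(-15 + 8)/(-3))*(-13) = (2*(-1/3)*(-7))*(-13) = (14/3)*(-13) = -182/3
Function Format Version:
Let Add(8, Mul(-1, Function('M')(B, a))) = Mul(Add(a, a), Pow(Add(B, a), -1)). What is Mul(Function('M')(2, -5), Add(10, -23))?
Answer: Rational(-182, 3) ≈ -60.667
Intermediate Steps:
Function('M')(B, a) = Add(8, Mul(-2, a, Pow(Add(B, a), -1))) (Function('M')(B, a) = Add(8, Mul(-1, Mul(Add(a, a), Pow(Add(B, a), -1)))) = Add(8, Mul(-1, Mul(Mul(2, a), Pow(Add(B, a), -1)))) = Add(8, Mul(-1, Mul(2, a, Pow(Add(B, a), -1)))) = Add(8, Mul(-2, a, Pow(Add(B, a), -1))))
Mul(Function('M')(2, -5), Add(10, -23)) = Mul(Mul(2, Pow(Add(2, -5), -1), Add(Mul(3, -5), Mul(4, 2))), Add(10, -23)) = Mul(Mul(2, Pow(-3, -1), Add(-15, 8)), -13) = Mul(Mul(2, Rational(-1, 3), -7), -13) = Mul(Rational(14, 3), -13) = Rational(-182, 3)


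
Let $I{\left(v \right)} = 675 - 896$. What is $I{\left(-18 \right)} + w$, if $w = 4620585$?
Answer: $4620364$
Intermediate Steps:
$I{\left(v \right)} = -221$
$I{\left(-18 \right)} + w = -221 + 4620585 = 4620364$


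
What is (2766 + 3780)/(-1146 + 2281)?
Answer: 6546/1135 ≈ 5.7674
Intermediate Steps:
(2766 + 3780)/(-1146 + 2281) = 6546/1135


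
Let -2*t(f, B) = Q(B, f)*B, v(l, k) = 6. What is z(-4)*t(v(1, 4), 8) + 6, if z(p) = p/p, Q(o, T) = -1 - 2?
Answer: 18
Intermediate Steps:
Q(o, T) = -3
z(p) = 1
t(f, B) = 3*B/2 (t(f, B) = -(-3)*B/2 = 3*B/2)
z(-4)*t(v(1, 4), 8) + 6 = 1*((3/2)*8) + 6 = 1*12 + 6 = 12 + 6 = 18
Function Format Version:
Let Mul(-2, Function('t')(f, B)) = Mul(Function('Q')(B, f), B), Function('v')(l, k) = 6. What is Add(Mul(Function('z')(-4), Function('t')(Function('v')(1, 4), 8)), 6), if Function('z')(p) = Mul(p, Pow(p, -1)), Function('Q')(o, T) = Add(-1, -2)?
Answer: 18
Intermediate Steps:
Function('Q')(o, T) = -3
Function('z')(p) = 1
Function('t')(f, B) = Mul(Rational(3, 2), B) (Function('t')(f, B) = Mul(Rational(-1, 2), Mul(-3, B)) = Mul(Rational(3, 2), B))
Add(Mul(Function('z')(-4), Function('t')(Function('v')(1, 4), 8)), 6) = Add(Mul(1, Mul(Rational(3, 2), 8)), 6) = Add(Mul(1, 12), 6) = Add(12, 6) = 18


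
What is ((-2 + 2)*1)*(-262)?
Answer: 0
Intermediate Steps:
((-2 + 2)*1)*(-262) = (0*1)*(-262) = 0*(-262) = 0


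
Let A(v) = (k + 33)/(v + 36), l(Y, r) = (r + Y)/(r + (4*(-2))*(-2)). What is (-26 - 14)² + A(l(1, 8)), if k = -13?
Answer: 465760/291 ≈ 1600.6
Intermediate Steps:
l(Y, r) = (Y + r)/(16 + r) (l(Y, r) = (Y + r)/(r - 8*(-2)) = (Y + r)/(r + 16) = (Y + r)/(16 + r))
A(v) = 20/(36 + v) (A(v) = (-13 + 33)/(v + 36) = 20/(36 + v))
(-26 - 14)² + A(l(1, 8)) = (-26 - 14)² + 20/(36 + (1 + 8)/(16 + 8)) = (-40)² + 20/(36 + 9/24) = 1600 + 20/(36 + (1/24)*9) = 1600 + 20/(36 + 3/8) = 1600 + 20/(291/8) = 1600 + 20*(8/291) = 1600 + 160/291 = 465760/291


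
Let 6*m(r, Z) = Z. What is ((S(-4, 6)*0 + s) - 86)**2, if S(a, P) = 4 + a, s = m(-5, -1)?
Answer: 267289/36 ≈ 7424.7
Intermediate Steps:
m(r, Z) = Z/6
s = -1/6 (s = (1/6)*(-1) = -1/6 ≈ -0.16667)
((S(-4, 6)*0 + s) - 86)**2 = (((4 - 4)*0 - 1/6) - 86)**2 = ((0*0 - 1/6) - 86)**2 = ((0 - 1/6) - 86)**2 = (-1/6 - 86)**2 = (-517/6)**2 = 267289/36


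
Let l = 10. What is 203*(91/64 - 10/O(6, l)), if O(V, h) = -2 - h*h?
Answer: 1007083/3264 ≈ 308.54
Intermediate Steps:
O(V, h) = -2 - h**2
203*(91/64 - 10/O(6, l)) = 203*(91/64 - 10/(-2 - 1*10**2)) = 203*(91*(1/64) - 10/(-2 - 1*100)) = 203*(91/64 - 10/(-2 - 100)) = 203*(91/64 - 10/(-102)) = 203*(91/64 - 10*(-1/102)) = 203*(91/64 + 5/51) = 203*(4961/3264) = 1007083/3264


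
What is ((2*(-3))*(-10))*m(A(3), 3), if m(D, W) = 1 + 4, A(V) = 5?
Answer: 300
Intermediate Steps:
m(D, W) = 5
((2*(-3))*(-10))*m(A(3), 3) = ((2*(-3))*(-10))*5 = -6*(-10)*5 = 60*5 = 300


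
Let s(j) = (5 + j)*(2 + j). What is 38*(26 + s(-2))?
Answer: 988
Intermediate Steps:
s(j) = (2 + j)*(5 + j)
38*(26 + s(-2)) = 38*(26 + (10 + (-2)² + 7*(-2))) = 38*(26 + (10 + 4 - 14)) = 38*(26 + 0) = 38*26 = 988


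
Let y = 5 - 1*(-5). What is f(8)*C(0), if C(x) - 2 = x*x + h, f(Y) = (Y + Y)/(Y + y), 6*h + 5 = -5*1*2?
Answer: -4/9 ≈ -0.44444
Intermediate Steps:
y = 10 (y = 5 + 5 = 10)
h = -5/2 (h = -5/6 + (-5*1*2)/6 = -5/6 + (-5*2)/6 = -5/6 + (1/6)*(-10) = -5/6 - 5/3 = -5/2 ≈ -2.5000)
f(Y) = 2*Y/(10 + Y) (f(Y) = (Y + Y)/(Y + 10) = (2*Y)/(10 + Y) = 2*Y/(10 + Y))
C(x) = -1/2 + x**2 (C(x) = 2 + (x*x - 5/2) = 2 + (x**2 - 5/2) = 2 + (-5/2 + x**2) = -1/2 + x**2)
f(8)*C(0) = (2*8/(10 + 8))*(-1/2 + 0**2) = (2*8/18)*(-1/2 + 0) = (2*8*(1/18))*(-1/2) = (8/9)*(-1/2) = -4/9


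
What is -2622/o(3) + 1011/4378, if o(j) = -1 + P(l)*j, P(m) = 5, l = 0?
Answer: -5732481/30646 ≈ -187.05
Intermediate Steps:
o(j) = -1 + 5*j
-2622/o(3) + 1011/4378 = -2622/(-1 + 5*3) + 1011/4378 = -2622/(-1 + 15) + 1011*(1/4378) = -2622/14 + 1011/4378 = -2622*1/14 + 1011/4378 = -1311/7 + 1011/4378 = -5732481/30646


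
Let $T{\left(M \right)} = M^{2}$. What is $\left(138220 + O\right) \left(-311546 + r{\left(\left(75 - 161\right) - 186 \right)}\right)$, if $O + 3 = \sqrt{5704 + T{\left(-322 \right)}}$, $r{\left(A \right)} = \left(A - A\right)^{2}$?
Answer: $-43060953482 - 623092 \sqrt{27347} \approx -4.3164 \cdot 10^{10}$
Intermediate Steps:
$r{\left(A \right)} = 0$ ($r{\left(A \right)} = 0^{2} = 0$)
$O = -3 + 2 \sqrt{27347}$ ($O = -3 + \sqrt{5704 + \left(-322\right)^{2}} = -3 + \sqrt{5704 + 103684} = -3 + \sqrt{109388} = -3 + 2 \sqrt{27347} \approx 327.74$)
$\left(138220 + O\right) \left(-311546 + r{\left(\left(75 - 161\right) - 186 \right)}\right) = \left(138220 - \left(3 - 2 \sqrt{27347}\right)\right) \left(-311546 + 0\right) = \left(138217 + 2 \sqrt{27347}\right) \left(-311546\right) = -43060953482 - 623092 \sqrt{27347}$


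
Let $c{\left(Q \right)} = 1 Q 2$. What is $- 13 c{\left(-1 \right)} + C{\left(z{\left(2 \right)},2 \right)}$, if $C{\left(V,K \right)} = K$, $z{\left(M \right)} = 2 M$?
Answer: $28$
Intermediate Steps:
$c{\left(Q \right)} = 2 Q$ ($c{\left(Q \right)} = Q 2 = 2 Q$)
$- 13 c{\left(-1 \right)} + C{\left(z{\left(2 \right)},2 \right)} = - 13 \cdot 2 \left(-1\right) + 2 = \left(-13\right) \left(-2\right) + 2 = 26 + 2 = 28$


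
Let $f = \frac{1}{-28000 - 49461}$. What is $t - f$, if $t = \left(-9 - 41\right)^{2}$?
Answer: $\frac{193652501}{77461} \approx 2500.0$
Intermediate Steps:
$f = - \frac{1}{77461}$ ($f = \frac{1}{-77461} = - \frac{1}{77461} \approx -1.291 \cdot 10^{-5}$)
$t = 2500$ ($t = \left(-50\right)^{2} = 2500$)
$t - f = 2500 - - \frac{1}{77461} = 2500 + \frac{1}{77461} = \frac{193652501}{77461}$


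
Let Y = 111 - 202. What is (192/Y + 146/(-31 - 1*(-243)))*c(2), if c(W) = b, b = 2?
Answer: -13709/4823 ≈ -2.8424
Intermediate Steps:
Y = -91
c(W) = 2
(192/Y + 146/(-31 - 1*(-243)))*c(2) = (192/(-91) + 146/(-31 - 1*(-243)))*2 = (192*(-1/91) + 146/(-31 + 243))*2 = (-192/91 + 146/212)*2 = (-192/91 + 146*(1/212))*2 = (-192/91 + 73/106)*2 = -13709/9646*2 = -13709/4823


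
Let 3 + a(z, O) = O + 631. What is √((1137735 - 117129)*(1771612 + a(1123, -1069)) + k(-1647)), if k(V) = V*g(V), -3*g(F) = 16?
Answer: √1807667758410 ≈ 1.3445e+6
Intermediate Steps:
g(F) = -16/3 (g(F) = -⅓*16 = -16/3)
a(z, O) = 628 + O (a(z, O) = -3 + (O + 631) = -3 + (631 + O) = 628 + O)
k(V) = -16*V/3 (k(V) = V*(-16/3) = -16*V/3)
√((1137735 - 117129)*(1771612 + a(1123, -1069)) + k(-1647)) = √((1137735 - 117129)*(1771612 + (628 - 1069)) - 16/3*(-1647)) = √(1020606*(1771612 - 441) + 8784) = √(1020606*1771171 + 8784) = √(1807667749626 + 8784) = √1807667758410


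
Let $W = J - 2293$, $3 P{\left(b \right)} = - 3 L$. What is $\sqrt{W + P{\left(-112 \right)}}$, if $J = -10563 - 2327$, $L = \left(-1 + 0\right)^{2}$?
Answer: $4 i \sqrt{949} \approx 123.22 i$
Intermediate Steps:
$L = 1$ ($L = \left(-1\right)^{2} = 1$)
$P{\left(b \right)} = -1$ ($P{\left(b \right)} = \frac{\left(-3\right) 1}{3} = \frac{1}{3} \left(-3\right) = -1$)
$J = -12890$ ($J = -10563 - 2327 = -12890$)
$W = -15183$ ($W = -12890 - 2293 = -15183$)
$\sqrt{W + P{\left(-112 \right)}} = \sqrt{-15183 - 1} = \sqrt{-15184} = 4 i \sqrt{949}$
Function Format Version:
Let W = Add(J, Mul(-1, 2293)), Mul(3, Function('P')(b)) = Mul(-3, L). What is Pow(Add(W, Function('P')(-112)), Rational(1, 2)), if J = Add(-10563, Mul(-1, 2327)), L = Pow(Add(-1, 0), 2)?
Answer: Mul(4, I, Pow(949, Rational(1, 2))) ≈ Mul(123.22, I)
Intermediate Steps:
L = 1 (L = Pow(-1, 2) = 1)
Function('P')(b) = -1 (Function('P')(b) = Mul(Rational(1, 3), Mul(-3, 1)) = Mul(Rational(1, 3), -3) = -1)
J = -12890 (J = Add(-10563, -2327) = -12890)
W = -15183 (W = Add(-12890, Mul(-1, 2293)) = Add(-12890, -2293) = -15183)
Pow(Add(W, Function('P')(-112)), Rational(1, 2)) = Pow(Add(-15183, -1), Rational(1, 2)) = Pow(-15184, Rational(1, 2)) = Mul(4, I, Pow(949, Rational(1, 2)))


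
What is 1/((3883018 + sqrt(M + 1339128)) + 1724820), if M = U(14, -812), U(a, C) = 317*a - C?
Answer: 2803919/15723922844933 - sqrt(1344378)/31447845689866 ≈ 1.7829e-7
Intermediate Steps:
U(a, C) = -C + 317*a
M = 5250 (M = -1*(-812) + 317*14 = 812 + 4438 = 5250)
1/((3883018 + sqrt(M + 1339128)) + 1724820) = 1/((3883018 + sqrt(5250 + 1339128)) + 1724820) = 1/((3883018 + sqrt(1344378)) + 1724820) = 1/(5607838 + sqrt(1344378))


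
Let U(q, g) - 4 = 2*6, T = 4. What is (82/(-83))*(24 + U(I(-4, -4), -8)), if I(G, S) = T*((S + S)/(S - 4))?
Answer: -3280/83 ≈ -39.518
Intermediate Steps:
I(G, S) = 8*S/(-4 + S) (I(G, S) = 4*((S + S)/(S - 4)) = 4*((2*S)/(-4 + S)) = 4*(2*S/(-4 + S)) = 8*S/(-4 + S))
U(q, g) = 16 (U(q, g) = 4 + 2*6 = 4 + 12 = 16)
(82/(-83))*(24 + U(I(-4, -4), -8)) = (82/(-83))*(24 + 16) = (82*(-1/83))*40 = -82/83*40 = -3280/83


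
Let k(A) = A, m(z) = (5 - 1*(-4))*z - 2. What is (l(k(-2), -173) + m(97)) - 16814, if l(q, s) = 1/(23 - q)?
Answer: -398574/25 ≈ -15943.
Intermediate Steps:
m(z) = -2 + 9*z (m(z) = (5 + 4)*z - 2 = 9*z - 2 = -2 + 9*z)
(l(k(-2), -173) + m(97)) - 16814 = (-1/(-23 - 2) + (-2 + 9*97)) - 16814 = (-1/(-25) + (-2 + 873)) - 16814 = (-1*(-1/25) + 871) - 16814 = (1/25 + 871) - 16814 = 21776/25 - 16814 = -398574/25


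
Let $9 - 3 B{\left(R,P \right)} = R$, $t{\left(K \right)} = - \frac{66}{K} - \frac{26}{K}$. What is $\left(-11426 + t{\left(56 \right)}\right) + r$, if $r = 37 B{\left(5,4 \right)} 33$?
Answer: $- \frac{137195}{14} \approx -9799.6$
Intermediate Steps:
$t{\left(K \right)} = - \frac{92}{K}$
$B{\left(R,P \right)} = 3 - \frac{R}{3}$
$r = 1628$ ($r = 37 \left(3 - \frac{5}{3}\right) 33 = 37 \cdot \frac{4}{3} \cdot 33 = \frac{148}{3} \cdot 33 = 1628$)
$\left(-11426 + t{\left(56 \right)}\right) + r = \left(-11426 - \frac{92}{56}\right) + 1628 = \left(-11426 - \frac{23}{14}\right) + 1628 = - \frac{159987}{14} + 1628 = - \frac{137195}{14}$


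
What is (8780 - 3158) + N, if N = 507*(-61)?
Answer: -25305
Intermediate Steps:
N = -30927
(8780 - 3158) + N = (8780 - 3158) - 30927 = 5622 - 30927 = -25305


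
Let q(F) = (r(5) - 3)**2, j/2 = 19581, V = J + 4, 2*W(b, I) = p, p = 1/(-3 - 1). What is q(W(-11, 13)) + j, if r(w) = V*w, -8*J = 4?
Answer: 157489/4 ≈ 39372.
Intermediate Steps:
J = -1/2 (J = -1/8*4 = -1/2 ≈ -0.50000)
p = -1/4 (p = 1/(-4) = -1/4 ≈ -0.25000)
W(b, I) = -1/8 (W(b, I) = (1/2)*(-1/4) = -1/8)
V = 7/2 (V = -1/2 + 4 = 7/2 ≈ 3.5000)
j = 39162 (j = 2*19581 = 39162)
r(w) = 7*w/2
q(F) = 841/4 (q(F) = ((7/2)*5 - 3)**2 = (35/2 - 3)**2 = (29/2)**2 = 841/4)
q(W(-11, 13)) + j = 841/4 + 39162 = 157489/4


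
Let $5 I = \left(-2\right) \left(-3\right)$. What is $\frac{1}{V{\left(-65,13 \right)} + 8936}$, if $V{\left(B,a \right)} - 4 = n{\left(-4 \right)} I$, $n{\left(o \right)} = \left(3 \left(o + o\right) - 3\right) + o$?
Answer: $\frac{5}{44514} \approx 0.00011232$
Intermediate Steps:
$I = \frac{6}{5}$ ($I = \frac{\left(-2\right) \left(-3\right)}{5} = \frac{1}{5} \cdot 6 = \frac{6}{5} \approx 1.2$)
$n{\left(o \right)} = -3 + 7 o$ ($n{\left(o \right)} = \left(3 \cdot 2 o - 3\right) + o = \left(6 o - 3\right) + o = \left(-3 + 6 o\right) + o = -3 + 7 o$)
$V{\left(B,a \right)} = - \frac{166}{5}$ ($V{\left(B,a \right)} = 4 + \left(-3 + 7 \left(-4\right)\right) \frac{6}{5} = 4 + \left(-3 - 28\right) \frac{6}{5} = 4 - \frac{186}{5} = - \frac{166}{5}$)
$\frac{1}{V{\left(-65,13 \right)} + 8936} = \frac{1}{- \frac{166}{5} + 8936} = \frac{1}{\frac{44514}{5}} = \frac{5}{44514}$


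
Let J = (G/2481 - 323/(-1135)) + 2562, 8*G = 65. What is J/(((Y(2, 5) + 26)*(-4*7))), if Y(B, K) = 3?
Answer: -57721888439/18292313760 ≈ -3.1555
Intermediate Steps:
G = 65/8 (G = (⅛)*65 = 65/8 ≈ 8.1250)
J = 57721888439/22527480 (J = ((65/8)/2481 - 323/(-1135)) + 2562 = ((65/8)*(1/2481) - 323*(-1/1135)) + 2562 = (65/19848 + 323/1135) + 2562 = 6484679/22527480 + 2562 = 57721888439/22527480 ≈ 2562.3)
J/(((Y(2, 5) + 26)*(-4*7))) = 57721888439/(22527480*(((3 + 26)*(-4*7)))) = 57721888439/(22527480*((29*(-28)))) = (57721888439/22527480)/(-812) = (57721888439/22527480)*(-1/812) = -57721888439/18292313760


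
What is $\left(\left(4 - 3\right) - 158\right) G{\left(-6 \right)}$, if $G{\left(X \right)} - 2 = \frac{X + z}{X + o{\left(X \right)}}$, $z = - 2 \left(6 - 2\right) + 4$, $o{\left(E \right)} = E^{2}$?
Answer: $- \frac{785}{3} \approx -261.67$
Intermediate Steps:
$z = -4$ ($z = \left(-2\right) 4 + 4 = -8 + 4 = -4$)
$G{\left(X \right)} = 2 + \frac{-4 + X}{X + X^{2}}$ ($G{\left(X \right)} = 2 + \frac{X - 4}{X + X^{2}} = 2 + \frac{-4 + X}{X + X^{2}}$)
$\left(\left(4 - 3\right) - 158\right) G{\left(-6 \right)} = \left(\left(4 - 3\right) - 158\right) \frac{-4 + 2 \left(-6\right)^{2} + 3 \left(-6\right)}{\left(-6\right) \left(1 - 6\right)} = \left(\left(4 - 3\right) - 158\right) \left(- \frac{-4 + 2 \cdot 36 - 18}{6 \left(-5\right)}\right) = \left(1 - 158\right) \left(\left(- \frac{1}{6}\right) \left(- \frac{1}{5}\right) \left(-4 + 72 - 18\right)\right) = - 157 \left(\left(- \frac{1}{6}\right) \left(- \frac{1}{5}\right) 50\right) = \left(-157\right) \frac{5}{3} = - \frac{785}{3}$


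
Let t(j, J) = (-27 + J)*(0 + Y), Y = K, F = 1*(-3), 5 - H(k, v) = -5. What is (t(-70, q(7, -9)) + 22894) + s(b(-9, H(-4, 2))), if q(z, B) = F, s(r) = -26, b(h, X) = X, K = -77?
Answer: 25178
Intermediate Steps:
H(k, v) = 10 (H(k, v) = 5 - 1*(-5) = 5 + 5 = 10)
F = -3
Y = -77
q(z, B) = -3
t(j, J) = 2079 - 77*J (t(j, J) = (-27 + J)*(0 - 77) = (-27 + J)*(-77) = 2079 - 77*J)
(t(-70, q(7, -9)) + 22894) + s(b(-9, H(-4, 2))) = ((2079 - 77*(-3)) + 22894) - 26 = ((2079 + 231) + 22894) - 26 = (2310 + 22894) - 26 = 25204 - 26 = 25178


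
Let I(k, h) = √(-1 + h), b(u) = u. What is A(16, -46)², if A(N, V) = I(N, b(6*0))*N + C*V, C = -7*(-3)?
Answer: 932900 - 30912*I ≈ 9.329e+5 - 30912.0*I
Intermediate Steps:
C = 21
A(N, V) = 21*V + I*N (A(N, V) = √(-1 + 6*0)*N + 21*V = √(-1 + 0)*N + 21*V = √(-1)*N + 21*V = I*N + 21*V = 21*V + I*N)
A(16, -46)² = (21*(-46) + I*16)² = (-966 + 16*I)²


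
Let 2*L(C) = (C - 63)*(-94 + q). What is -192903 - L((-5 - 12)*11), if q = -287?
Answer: -240528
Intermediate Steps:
L(C) = 24003/2 - 381*C/2 (L(C) = ((C - 63)*(-94 - 287))/2 = ((-63 + C)*(-381))/2 = (24003 - 381*C)/2 = 24003/2 - 381*C/2)
-192903 - L((-5 - 12)*11) = -192903 - (24003/2 - 381*(-5 - 12)*11/2) = -192903 - (24003/2 - (-6477)*11/2) = -192903 - (24003/2 - 381/2*(-187)) = -192903 - (24003/2 + 71247/2) = -192903 - 1*47625 = -192903 - 47625 = -240528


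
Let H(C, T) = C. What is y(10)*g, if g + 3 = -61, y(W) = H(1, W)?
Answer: -64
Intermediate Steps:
y(W) = 1
g = -64 (g = -3 - 61 = -64)
y(10)*g = 1*(-64) = -64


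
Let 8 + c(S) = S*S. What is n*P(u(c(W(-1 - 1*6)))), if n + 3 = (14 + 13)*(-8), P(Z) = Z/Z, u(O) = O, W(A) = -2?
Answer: -219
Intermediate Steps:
c(S) = -8 + S² (c(S) = -8 + S*S = -8 + S²)
P(Z) = 1
n = -219 (n = -3 + (14 + 13)*(-8) = -3 + 27*(-8) = -3 - 216 = -219)
n*P(u(c(W(-1 - 1*6)))) = -219*1 = -219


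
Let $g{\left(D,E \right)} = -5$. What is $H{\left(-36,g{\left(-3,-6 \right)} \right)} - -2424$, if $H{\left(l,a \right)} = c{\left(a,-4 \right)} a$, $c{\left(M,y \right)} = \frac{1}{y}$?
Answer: $\frac{9701}{4} \approx 2425.3$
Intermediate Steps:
$H{\left(l,a \right)} = - \frac{a}{4}$ ($H{\left(l,a \right)} = \frac{a}{-4} = - \frac{a}{4}$)
$H{\left(-36,g{\left(-3,-6 \right)} \right)} - -2424 = \left(- \frac{1}{4}\right) \left(-5\right) - -2424 = \frac{5}{4} + 2424 = \frac{9701}{4}$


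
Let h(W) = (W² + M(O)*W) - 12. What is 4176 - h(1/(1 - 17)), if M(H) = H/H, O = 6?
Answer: 1072143/256 ≈ 4188.1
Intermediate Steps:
M(H) = 1
h(W) = -12 + W + W² (h(W) = (W² + 1*W) - 12 = (W² + W) - 12 = (W + W²) - 12 = -12 + W + W²)
4176 - h(1/(1 - 17)) = 4176 - (-12 + 1/(1 - 17) + (1/(1 - 17))²) = 4176 - (-12 + 1/(-16) + (1/(-16))²) = 4176 - (-12 - 1/16 + (-1/16)²) = 4176 - (-12 - 1/16 + 1/256) = 4176 - 1*(-3087/256) = 4176 + 3087/256 = 1072143/256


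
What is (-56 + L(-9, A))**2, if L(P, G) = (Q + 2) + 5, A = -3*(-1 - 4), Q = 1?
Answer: 2304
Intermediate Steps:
A = 15 (A = -3*(-5) = 15)
L(P, G) = 8 (L(P, G) = (1 + 2) + 5 = 3 + 5 = 8)
(-56 + L(-9, A))**2 = (-56 + 8)**2 = (-48)**2 = 2304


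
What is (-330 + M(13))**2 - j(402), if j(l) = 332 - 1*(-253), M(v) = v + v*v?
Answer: 21319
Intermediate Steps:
M(v) = v + v**2
j(l) = 585 (j(l) = 332 + 253 = 585)
(-330 + M(13))**2 - j(402) = (-330 + 13*(1 + 13))**2 - 1*585 = (-330 + 13*14)**2 - 585 = (-330 + 182)**2 - 585 = (-148)**2 - 585 = 21904 - 585 = 21319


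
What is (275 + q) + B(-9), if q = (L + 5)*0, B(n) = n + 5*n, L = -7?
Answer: 221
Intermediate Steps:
B(n) = 6*n
q = 0 (q = (-7 + 5)*0 = -2*0 = 0)
(275 + q) + B(-9) = (275 + 0) + 6*(-9) = 275 - 54 = 221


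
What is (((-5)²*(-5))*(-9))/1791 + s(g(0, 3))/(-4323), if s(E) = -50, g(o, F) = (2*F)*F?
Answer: 550325/860277 ≈ 0.63971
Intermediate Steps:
g(o, F) = 2*F²
(((-5)²*(-5))*(-9))/1791 + s(g(0, 3))/(-4323) = (((-5)²*(-5))*(-9))/1791 - 50/(-4323) = ((25*(-5))*(-9))*(1/1791) - 50*(-1/4323) = -125*(-9)*(1/1791) + 50/4323 = 1125*(1/1791) + 50/4323 = 125/199 + 50/4323 = 550325/860277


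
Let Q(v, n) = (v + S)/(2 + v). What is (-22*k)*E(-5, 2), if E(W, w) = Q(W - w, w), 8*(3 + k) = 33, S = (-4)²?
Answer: 891/20 ≈ 44.550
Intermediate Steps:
S = 16
Q(v, n) = (16 + v)/(2 + v) (Q(v, n) = (v + 16)/(2 + v) = (16 + v)/(2 + v))
k = 9/8 (k = -3 + (⅛)*33 = -3 + 33/8 = 9/8 ≈ 1.1250)
E(W, w) = (16 + W - w)/(2 + W - w) (E(W, w) = (16 + (W - w))/(2 + (W - w)) = (16 + W - w)/(2 + W - w))
(-22*k)*E(-5, 2) = (-22*9/8)*((16 - 5 - 1*2)/(2 - 5 - 1*2)) = -99*(16 - 5 - 2)/(4*(2 - 5 - 2)) = -99*9/(4*(-5)) = -(-99)*9/20 = -99/4*(-9/5) = 891/20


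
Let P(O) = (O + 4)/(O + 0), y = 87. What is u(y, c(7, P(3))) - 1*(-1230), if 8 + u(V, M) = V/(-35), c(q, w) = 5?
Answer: 42683/35 ≈ 1219.5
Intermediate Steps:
P(O) = (4 + O)/O
u(V, M) = -8 - V/35 (u(V, M) = -8 + V/(-35) = -8 + V*(-1/35) = -8 - V/35)
u(y, c(7, P(3))) - 1*(-1230) = (-8 - 1/35*87) - 1*(-1230) = (-8 - 87/35) + 1230 = -367/35 + 1230 = 42683/35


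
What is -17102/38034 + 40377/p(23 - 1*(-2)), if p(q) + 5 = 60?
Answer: 767379104/1045935 ≈ 733.68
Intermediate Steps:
p(q) = 55 (p(q) = -5 + 60 = 55)
-17102/38034 + 40377/p(23 - 1*(-2)) = -17102/38034 + 40377/55 = -17102*1/38034 + 40377*(1/55) = -8551/19017 + 40377/55 = 767379104/1045935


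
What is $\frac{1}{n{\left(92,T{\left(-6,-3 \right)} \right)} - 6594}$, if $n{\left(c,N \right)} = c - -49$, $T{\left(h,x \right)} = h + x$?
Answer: $- \frac{1}{6453} \approx -0.00015497$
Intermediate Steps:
$n{\left(c,N \right)} = 49 + c$ ($n{\left(c,N \right)} = c + 49 = 49 + c$)
$\frac{1}{n{\left(92,T{\left(-6,-3 \right)} \right)} - 6594} = \frac{1}{\left(49 + 92\right) - 6594} = \frac{1}{141 - 6594} = \frac{1}{-6453} = - \frac{1}{6453}$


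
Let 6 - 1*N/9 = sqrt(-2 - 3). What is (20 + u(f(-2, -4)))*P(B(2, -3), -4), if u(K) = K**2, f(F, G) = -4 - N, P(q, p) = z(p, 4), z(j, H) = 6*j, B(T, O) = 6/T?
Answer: -71496 + 25056*I*sqrt(5) ≈ -71496.0 + 56027.0*I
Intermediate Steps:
N = 54 - 9*I*sqrt(5) (N = 54 - 9*sqrt(-2 - 3) = 54 - 9*I*sqrt(5) ≈ 54.0 - 20.125*I)
P(q, p) = 6*p
f(F, G) = -58 + 9*I*sqrt(5) (f(F, G) = -4 - (54 - 9*I*sqrt(5)) = -4 + (-54 + 9*I*sqrt(5)) = -58 + 9*I*sqrt(5))
(20 + u(f(-2, -4)))*P(B(2, -3), -4) = (20 + (-58 + 9*I*sqrt(5))**2)*(6*(-4)) = (20 + (-58 + 9*I*sqrt(5))**2)*(-24) = -480 - 24*(-58 + 9*I*sqrt(5))**2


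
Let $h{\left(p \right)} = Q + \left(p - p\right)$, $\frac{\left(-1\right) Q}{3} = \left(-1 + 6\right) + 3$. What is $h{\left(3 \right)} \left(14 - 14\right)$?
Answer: $0$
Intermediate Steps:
$Q = -24$ ($Q = - 3 \left(\left(-1 + 6\right) + 3\right) = - 3 \left(5 + 3\right) = \left(-3\right) 8 = -24$)
$h{\left(p \right)} = -24$ ($h{\left(p \right)} = -24 + \left(p - p\right) = -24 + 0 = -24$)
$h{\left(3 \right)} \left(14 - 14\right) = - 24 \left(14 - 14\right) = \left(-24\right) 0 = 0$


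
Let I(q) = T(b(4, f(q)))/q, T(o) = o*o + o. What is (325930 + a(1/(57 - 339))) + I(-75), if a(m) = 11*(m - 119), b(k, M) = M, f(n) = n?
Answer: 91522243/282 ≈ 3.2455e+5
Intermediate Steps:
a(m) = -1309 + 11*m (a(m) = 11*(-119 + m) = -1309 + 11*m)
T(o) = o + o² (T(o) = o² + o = o + o²)
I(q) = 1 + q (I(q) = (q*(1 + q))/q = 1 + q)
(325930 + a(1/(57 - 339))) + I(-75) = (325930 + (-1309 + 11/(57 - 339))) + (1 - 75) = (325930 + (-1309 + 11/(-282))) - 74 = (325930 + (-1309 + 11*(-1/282))) - 74 = (325930 + (-1309 - 11/282)) - 74 = (325930 - 369149/282) - 74 = 91543111/282 - 74 = 91522243/282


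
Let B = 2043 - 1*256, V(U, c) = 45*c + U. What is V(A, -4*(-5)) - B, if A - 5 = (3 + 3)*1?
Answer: -876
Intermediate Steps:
A = 11 (A = 5 + (3 + 3)*1 = 5 + 6*1 = 5 + 6 = 11)
V(U, c) = U + 45*c
B = 1787 (B = 2043 - 256 = 1787)
V(A, -4*(-5)) - B = (11 + 45*(-4*(-5))) - 1*1787 = (11 + 45*20) - 1787 = (11 + 900) - 1787 = 911 - 1787 = -876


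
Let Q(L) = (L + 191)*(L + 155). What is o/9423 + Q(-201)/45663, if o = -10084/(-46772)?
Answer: 16933120121/1677097558719 ≈ 0.010097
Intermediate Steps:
o = 2521/11693 (o = -10084*(-1/46772) = 2521/11693 ≈ 0.21560)
Q(L) = (155 + L)*(191 + L) (Q(L) = (191 + L)*(155 + L) = (155 + L)*(191 + L))
o/9423 + Q(-201)/45663 = (2521/11693)/9423 + (29605 + (-201)**2 + 346*(-201))/45663 = (2521/11693)*(1/9423) + (29605 + 40401 - 69546)*(1/45663) = 2521/110183139 + 460*(1/45663) = 2521/110183139 + 460/45663 = 16933120121/1677097558719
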